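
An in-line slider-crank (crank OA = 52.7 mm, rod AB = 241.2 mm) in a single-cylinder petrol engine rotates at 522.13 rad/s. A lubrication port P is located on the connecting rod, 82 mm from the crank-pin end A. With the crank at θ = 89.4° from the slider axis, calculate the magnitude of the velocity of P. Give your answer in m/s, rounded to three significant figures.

ω = 522.1 rad/s.  Crank-pin speed |V_A| = rω = 27.516 m/s, perpendicular to OA.
Rod angle: sinφ = −(r/L) sinθ ⇒ φ = -12.620°; ω_rod = −rω cosθ/√(L²−r²sin²θ) = -1.2242 rad/s.
V_P = V_A + ω_rod × AP, with AP = 0.082 m along the rod.
Components: V_Px = −rω sinθ − a·ω_rod·sinφ = -27.537 m/s;  V_Py = rω cosθ + a·ω_rod·cosφ = +0.19018 m/s.
|V_P| = √(V_Px² + V_Py²) = 27.537 m/s.

27.5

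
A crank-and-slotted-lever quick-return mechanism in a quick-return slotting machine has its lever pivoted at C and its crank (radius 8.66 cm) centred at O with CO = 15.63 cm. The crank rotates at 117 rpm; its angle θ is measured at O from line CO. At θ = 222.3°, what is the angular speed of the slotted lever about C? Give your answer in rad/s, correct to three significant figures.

2.58

ω = 12.25 rad/s (from 117 rpm).
Crank pin A relative to C: A = (d + r cosθ, r sinθ); lever angle φ = atan2(r sinθ, d + r cosθ).
Differentiating tanφ: φ̇ = rω(d cosθ + r)/(d² + r² + 2dr cosθ).
d² + r² + 2dr cosθ = |CA|² = 0.0119066 m²;  d cosθ + r = -0.029004 m.
|ω_lever| = |0.0866·12.25·-0.029004| / 0.0119066 = 2.5847 rad/s.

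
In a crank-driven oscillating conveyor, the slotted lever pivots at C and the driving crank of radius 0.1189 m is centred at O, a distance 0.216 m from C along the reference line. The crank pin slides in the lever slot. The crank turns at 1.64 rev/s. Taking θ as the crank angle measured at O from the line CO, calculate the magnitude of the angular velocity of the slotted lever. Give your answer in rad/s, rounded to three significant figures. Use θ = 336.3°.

3.60

ω = 10.3 rad/s (from 1.64 rev/s).
Crank pin A relative to C: A = (d + r cosθ, r sinθ); lever angle φ = atan2(r sinθ, d + r cosθ).
Differentiating tanφ: φ̇ = rω(d cosθ + r)/(d² + r² + 2dr cosθ).
d² + r² + 2dr cosθ = |CA|² = 0.107826 m²;  d cosθ + r = +0.31668 m.
|ω_lever| = |0.1189·10.3·+0.31668| / 0.107826 = 3.5984 rad/s.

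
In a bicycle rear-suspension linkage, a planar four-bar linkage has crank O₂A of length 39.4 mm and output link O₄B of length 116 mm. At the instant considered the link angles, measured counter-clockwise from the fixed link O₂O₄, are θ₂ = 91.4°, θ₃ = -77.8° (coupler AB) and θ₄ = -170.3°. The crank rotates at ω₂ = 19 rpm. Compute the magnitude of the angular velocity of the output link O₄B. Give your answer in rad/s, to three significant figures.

0.127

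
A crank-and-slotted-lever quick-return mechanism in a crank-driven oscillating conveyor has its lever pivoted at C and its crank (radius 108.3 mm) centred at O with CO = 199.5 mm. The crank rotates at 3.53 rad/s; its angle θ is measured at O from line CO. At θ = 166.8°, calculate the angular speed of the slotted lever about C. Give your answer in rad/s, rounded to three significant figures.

ω = 3.53 rad/s
Crank pin A relative to C: A = (d + r cosθ, r sinθ); lever angle φ = atan2(r sinθ, d + r cosθ).
Differentiating tanφ: φ̇ = rω(d cosθ + r)/(d² + r² + 2dr cosθ).
d² + r² + 2dr cosθ = |CA|² = 0.00945914 m²;  d cosθ + r = -0.085929 m.
|ω_lever| = |0.1083·3.53·-0.085929| / 0.00945914 = 3.4729 rad/s.

3.47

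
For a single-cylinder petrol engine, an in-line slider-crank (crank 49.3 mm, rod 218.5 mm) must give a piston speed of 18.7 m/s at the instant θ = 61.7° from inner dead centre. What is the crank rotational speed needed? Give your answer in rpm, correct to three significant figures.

3710

For an in-line slider-crank, |v_piston| = rω|sinθ|·[1 + r cosθ/√(L² − r² sin²θ)].
With r = 0.0493 m, L = 0.2185 m, θ = 61.7°: the bracketed kinematic factor |dx/dθ| = 0.048145 m.
ω = v/|dx/dθ| = 18.7/0.048145 = 388.41 rad/s.
N = 60ω/(2π) = 3709 rpm.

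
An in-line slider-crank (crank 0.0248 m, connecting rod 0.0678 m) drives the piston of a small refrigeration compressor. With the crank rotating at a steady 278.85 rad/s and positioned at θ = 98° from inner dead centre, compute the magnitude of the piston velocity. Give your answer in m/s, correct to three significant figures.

6.47

ω = 278.9 rad/s
For an in-line slider-crank, x = r cosθ + √(L² − r² sin²θ), so v = −rω sinθ·[1 + r cosθ/√(L² − r² sin²θ)].
With r = 0.0248 m, L = 0.0678 m, θ = 98°: √(L² − r² sin²θ) = 0.063196 m.
v = −0.0248·278.9·0.99027·[1 + 0.0248·-0.13917/0.063196] = -6.4742 m/s.
|v| = 6.4742 m/s.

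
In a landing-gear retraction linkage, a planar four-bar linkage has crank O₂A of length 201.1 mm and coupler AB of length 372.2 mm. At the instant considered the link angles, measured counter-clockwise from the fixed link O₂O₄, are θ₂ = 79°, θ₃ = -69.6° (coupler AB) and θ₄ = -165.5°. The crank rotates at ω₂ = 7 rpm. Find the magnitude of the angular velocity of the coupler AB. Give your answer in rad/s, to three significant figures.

0.359

ω₂ = 0.733 rad/s (from 7 rpm).
Differentiating the loop-closure r₂e^{iθ₂}+r₃e^{iθ₃}=r₁+r₄e^{iθ₄} gives r₂ω₂e^{iθ₂}+r₃ω₃e^{iθ₃}=r₄ω₄e^{iθ₄}.
Eliminating the other unknown: ω₃ = r₂ω₂ sin(θ₄−θ₂) / [r₃ sin(θ₃−θ₄)].
Numerator sine = +0.90259; denominator sine = +0.99470.
Result = 0.2011·0.733·(+0.90259) / (0.3722·(+0.99470)) = +0.35938 rad/s; magnitude 0.35938 rad/s.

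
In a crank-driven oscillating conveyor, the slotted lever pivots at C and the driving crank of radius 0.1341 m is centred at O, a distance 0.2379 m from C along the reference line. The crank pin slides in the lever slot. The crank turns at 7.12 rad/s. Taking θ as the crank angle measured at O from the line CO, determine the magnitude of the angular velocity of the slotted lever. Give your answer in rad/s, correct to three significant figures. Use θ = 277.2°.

1.90

ω = 7.12 rad/s
Crank pin A relative to C: A = (d + r cosθ, r sinθ); lever angle φ = atan2(r sinθ, d + r cosθ).
Differentiating tanφ: φ̇ = rω(d cosθ + r)/(d² + r² + 2dr cosθ).
d² + r² + 2dr cosθ = |CA|² = 0.0825761 m²;  d cosθ + r = +0.16392 m.
|ω_lever| = |0.1341·7.12·+0.16392| / 0.0825761 = 1.8953 rad/s.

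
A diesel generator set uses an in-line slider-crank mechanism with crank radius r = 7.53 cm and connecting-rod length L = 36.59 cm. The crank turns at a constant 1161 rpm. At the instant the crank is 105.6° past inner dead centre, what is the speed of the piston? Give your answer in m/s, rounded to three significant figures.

8.32

ω = 2π·1161/60 = 121.6 rad/s
For an in-line slider-crank, x = r cosθ + √(L² − r² sin²θ), so v = −rω sinθ·[1 + r cosθ/√(L² − r² sin²θ)].
With r = 0.0753 m, L = 0.3659 m, θ = 105.6°: √(L² − r² sin²θ) = 0.35864 m.
v = −0.0753·121.6·0.96316·[1 + 0.0753·-0.26892/0.35864] = -8.3198 m/s.
|v| = 8.3198 m/s.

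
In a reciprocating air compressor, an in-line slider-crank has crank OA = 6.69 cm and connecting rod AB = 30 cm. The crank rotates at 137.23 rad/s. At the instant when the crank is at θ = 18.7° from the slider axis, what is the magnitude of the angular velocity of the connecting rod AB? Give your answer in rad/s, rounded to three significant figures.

29.1

ω = 137.2 rad/s
The rod makes angle φ with the slider axis where L sinφ = r sinθ; differentiating, L cosφ·φ̇ = r ω cosθ.
L cosφ = √(L² − r² sin²θ) = 0.29923 m.
|ω_rod| = r ω |cosθ| / √(L² − r² sin²θ) = 0.0669·137.2·0.94721/0.29923 = 29.061 rad/s.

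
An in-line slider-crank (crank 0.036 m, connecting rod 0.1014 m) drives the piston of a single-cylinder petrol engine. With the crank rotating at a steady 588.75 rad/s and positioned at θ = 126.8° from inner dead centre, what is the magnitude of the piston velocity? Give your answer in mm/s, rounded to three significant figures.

ω = 588.8 rad/s
For an in-line slider-crank, x = r cosθ + √(L² − r² sin²θ), so v = −rω sinθ·[1 + r cosθ/√(L² − r² sin²θ)].
With r = 0.036 m, L = 0.1014 m, θ = 126.8°: √(L² − r² sin²θ) = 0.097216 m.
v = −0.036·588.8·0.80073·[1 + 0.036·-0.59902/0.097216] = -13.207 m/s.
|v| = 13.207 m/s = 13207 mm/s.

13200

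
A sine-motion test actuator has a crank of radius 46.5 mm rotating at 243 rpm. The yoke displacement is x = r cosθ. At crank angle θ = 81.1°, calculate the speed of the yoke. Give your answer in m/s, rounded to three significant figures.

1.17

ω = 25.45 rad/s (from 243 rpm).
x = r cosθ ⇒ ẋ = −rω sinθ.
|v| = rω|sinθ| = 0.0465·25.45·|sin 81.1°| = 1.169 m/s.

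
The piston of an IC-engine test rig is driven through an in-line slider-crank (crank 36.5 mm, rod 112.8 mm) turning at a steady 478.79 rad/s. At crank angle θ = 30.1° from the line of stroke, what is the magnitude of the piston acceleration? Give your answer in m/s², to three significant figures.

ω = 478.8 rad/s
x(θ) = r cosθ + √(L² − r² sin²θ); with ω constant, a = ω²·d²x/dθ².
d²x/dθ² = −r cosθ − r²(cos2θ)/√u − r⁴ sin²2θ/(4u^{3/2}),  u = L² − r² sin²θ = 0.0123888 m².
Substituting r = 0.0365 m, L = 0.1128 m, θ = 30.1°: d²x/dθ² = -0.037769 m.
a = ω²·d²x/dθ² = (478.8)²·(-0.037769) = -8658.1 m/s²;  |a| = 8658.1 m/s².

8660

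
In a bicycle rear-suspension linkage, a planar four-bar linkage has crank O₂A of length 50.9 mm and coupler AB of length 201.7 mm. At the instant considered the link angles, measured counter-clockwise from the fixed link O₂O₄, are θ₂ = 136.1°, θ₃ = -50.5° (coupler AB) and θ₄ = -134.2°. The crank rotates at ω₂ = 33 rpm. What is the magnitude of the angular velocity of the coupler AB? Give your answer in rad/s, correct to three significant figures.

ω₂ = 3.456 rad/s (from 33 rpm).
Differentiating the loop-closure r₂e^{iθ₂}+r₃e^{iθ₃}=r₁+r₄e^{iθ₄} gives r₂ω₂e^{iθ₂}+r₃ω₃e^{iθ₃}=r₄ω₄e^{iθ₄}.
Eliminating the other unknown: ω₃ = r₂ω₂ sin(θ₄−θ₂) / [r₃ sin(θ₃−θ₄)].
Numerator sine = +0.99999; denominator sine = +0.99396.
Result = 0.0509·3.456·(+0.99999) / (0.2017·(+0.99396)) = +0.87736 rad/s; magnitude 0.87736 rad/s.

0.877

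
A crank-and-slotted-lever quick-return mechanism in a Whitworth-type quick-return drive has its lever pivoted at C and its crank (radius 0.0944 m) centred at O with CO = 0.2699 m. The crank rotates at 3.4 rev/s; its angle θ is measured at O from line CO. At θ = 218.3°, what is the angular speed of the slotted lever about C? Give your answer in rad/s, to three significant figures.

ω = 21.36 rad/s (from 3.4 rev/s).
Crank pin A relative to C: A = (d + r cosθ, r sinθ); lever angle φ = atan2(r sinθ, d + r cosθ).
Differentiating tanφ: φ̇ = rω(d cosθ + r)/(d² + r² + 2dr cosθ).
d² + r² + 2dr cosθ = |CA|² = 0.0417674 m²;  d cosθ + r = -0.11741 m.
|ω_lever| = |0.0944·21.36·-0.11741| / 0.0417674 = 5.6689 rad/s.

5.67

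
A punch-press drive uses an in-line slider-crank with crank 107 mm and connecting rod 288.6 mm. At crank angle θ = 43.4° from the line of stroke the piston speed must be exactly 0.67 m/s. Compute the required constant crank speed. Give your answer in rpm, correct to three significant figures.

For an in-line slider-crank, |v_piston| = rω|sinθ|·[1 + r cosθ/√(L² − r² sin²θ)].
With r = 0.107 m, L = 0.2886 m, θ = 43.4°: the bracketed kinematic factor |dx/dθ| = 0.093999 m.
ω = v/|dx/dθ| = 0.67/0.093999 = 7.1278 rad/s.
N = 60ω/(2π) = 68.065 rpm.

68.1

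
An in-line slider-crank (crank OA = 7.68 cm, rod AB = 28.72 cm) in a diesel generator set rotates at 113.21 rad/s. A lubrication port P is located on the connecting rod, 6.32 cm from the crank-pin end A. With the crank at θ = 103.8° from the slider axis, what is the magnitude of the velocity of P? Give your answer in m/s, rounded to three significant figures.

8.48

ω = 113.2 rad/s.  Crank-pin speed |V_A| = rω = 8.6945 m/s, perpendicular to OA.
Rod angle: sinφ = −(r/L) sinθ ⇒ φ = -15.052°; ω_rod = −rω cosθ/√(L²−r²sin²θ) = +7.4778 rad/s.
V_P = V_A + ω_rod × AP, with AP = 0.0632 m along the rod.
Components: V_Px = −rω sinθ − a·ω_rod·sinφ = -8.3208 m/s;  V_Py = rω cosθ + a·ω_rod·cosφ = -1.6176 m/s.
|V_P| = √(V_Px² + V_Py²) = 8.4766 m/s.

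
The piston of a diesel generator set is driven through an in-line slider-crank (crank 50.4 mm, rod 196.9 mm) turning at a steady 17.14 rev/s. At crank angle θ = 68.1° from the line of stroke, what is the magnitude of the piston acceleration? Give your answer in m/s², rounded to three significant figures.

ω = 2π·17.1 = 107.7 rad/s
x(θ) = r cosθ + √(L² − r² sin²θ); with ω constant, a = ω²·d²x/dθ².
d²x/dθ² = −r cosθ − r²(cos2θ)/√u − r⁴ sin²2θ/(4u^{3/2}),  u = L² − r² sin²θ = 0.0365828 m².
Substituting r = 0.0504 m, L = 0.1969 m, θ = 68.1°: d²x/dθ² = -0.0093235 m.
a = ω²·d²x/dθ² = (107.7)²·(-0.0093235) = -108.13 m/s²;  |a| = 108.13 m/s².

108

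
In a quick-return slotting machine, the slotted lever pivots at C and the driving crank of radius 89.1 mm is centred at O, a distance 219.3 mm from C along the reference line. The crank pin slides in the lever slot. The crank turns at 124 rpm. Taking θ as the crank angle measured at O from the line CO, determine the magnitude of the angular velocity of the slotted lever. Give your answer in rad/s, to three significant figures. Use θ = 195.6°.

ω = 12.99 rad/s (from 124 rpm).
Crank pin A relative to C: A = (d + r cosθ, r sinθ); lever angle φ = atan2(r sinθ, d + r cosθ).
Differentiating tanφ: φ̇ = rω(d cosθ + r)/(d² + r² + 2dr cosθ).
d² + r² + 2dr cosθ = |CA|² = 0.0183916 m²;  d cosθ + r = -0.12212 m.
|ω_lever| = |0.0891·12.99·-0.12212| / 0.0183916 = 7.6825 rad/s.

7.68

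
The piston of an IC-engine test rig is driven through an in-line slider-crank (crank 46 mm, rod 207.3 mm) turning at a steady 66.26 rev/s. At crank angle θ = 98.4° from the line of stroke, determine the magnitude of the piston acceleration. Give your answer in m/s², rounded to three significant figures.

2900

ω = 2π·66.3 = 416.3 rad/s
x(θ) = r cosθ + √(L² − r² sin²θ); with ω constant, a = ω²·d²x/dθ².
d²x/dθ² = −r cosθ − r²(cos2θ)/√u − r⁴ sin²2θ/(4u^{3/2}),  u = L² − r² sin²θ = 0.0409024 m².
Substituting r = 0.046 m, L = 0.2073 m, θ = 98.4°: d²x/dθ² = +0.016725 m.
a = ω²·d²x/dθ² = (416.3)²·(+0.016725) = +2898.8 m/s²;  |a| = 2898.8 m/s².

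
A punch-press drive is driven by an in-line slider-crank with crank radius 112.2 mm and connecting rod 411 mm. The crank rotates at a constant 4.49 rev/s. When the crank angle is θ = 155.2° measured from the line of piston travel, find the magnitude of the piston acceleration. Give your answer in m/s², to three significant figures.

ω = 2π·4.49 = 28.21 rad/s
x(θ) = r cosθ + √(L² − r² sin²θ); with ω constant, a = ω²·d²x/dθ².
d²x/dθ² = −r cosθ − r²(cos2θ)/√u − r⁴ sin²2θ/(4u^{3/2}),  u = L² − r² sin²θ = 0.166706 m².
Substituting r = 0.1122 m, L = 0.411 m, θ = 155.2°: d²x/dθ² = +0.081532 m.
a = ω²·d²x/dθ² = (28.21)²·(+0.081532) = +64.89 m/s²;  |a| = 64.89 m/s².

64.9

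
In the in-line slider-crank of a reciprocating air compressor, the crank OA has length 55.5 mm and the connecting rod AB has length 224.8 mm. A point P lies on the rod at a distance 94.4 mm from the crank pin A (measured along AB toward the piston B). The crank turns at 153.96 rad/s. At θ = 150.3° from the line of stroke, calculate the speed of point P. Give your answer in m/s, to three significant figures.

ω = 154 rad/s.  Crank-pin speed |V_A| = rω = 8.5448 m/s, perpendicular to OA.
Rod angle: sinφ = −(r/L) sinθ ⇒ φ = -7.026°; ω_rod = −rω cosθ/√(L²−r²sin²θ) = +33.267 rad/s.
V_P = V_A + ω_rod × AP, with AP = 0.0944 m along the rod.
Components: V_Px = −rω sinθ − a·ω_rod·sinφ = -3.8494 m/s;  V_Py = rω cosθ + a·ω_rod·cosφ = -4.3054 m/s.
|V_P| = √(V_Px² + V_Py²) = 5.7754 m/s.

5.78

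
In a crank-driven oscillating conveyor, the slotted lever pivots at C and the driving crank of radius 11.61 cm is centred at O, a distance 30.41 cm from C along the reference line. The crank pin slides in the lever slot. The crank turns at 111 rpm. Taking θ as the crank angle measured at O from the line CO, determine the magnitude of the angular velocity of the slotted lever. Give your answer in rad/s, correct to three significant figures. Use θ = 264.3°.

ω = 11.62 rad/s (from 111 rpm).
Crank pin A relative to C: A = (d + r cosθ, r sinθ); lever angle φ = atan2(r sinθ, d + r cosθ).
Differentiating tanφ: φ̇ = rω(d cosθ + r)/(d² + r² + 2dr cosθ).
d² + r² + 2dr cosθ = |CA|² = 0.0989429 m²;  d cosθ + r = +0.085897 m.
|ω_lever| = |0.1161·11.62·+0.085897| / 0.0989429 = 1.1716 rad/s.

1.17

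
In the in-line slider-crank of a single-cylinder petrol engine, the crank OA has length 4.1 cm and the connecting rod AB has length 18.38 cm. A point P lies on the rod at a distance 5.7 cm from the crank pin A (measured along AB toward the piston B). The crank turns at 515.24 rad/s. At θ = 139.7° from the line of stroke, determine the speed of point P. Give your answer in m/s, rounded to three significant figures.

17.1

ω = 515.2 rad/s.  Crank-pin speed |V_A| = rω = 21.125 m/s, perpendicular to OA.
Rod angle: sinφ = −(r/L) sinθ ⇒ φ = -8.295°; ω_rod = −rω cosθ/√(L²−r²sin²θ) = +88.583 rad/s.
V_P = V_A + ω_rod × AP, with AP = 0.057 m along the rod.
Components: V_Px = −rω sinθ − a·ω_rod·sinφ = -12.935 m/s;  V_Py = rω cosθ + a·ω_rod·cosφ = -11.115 m/s.
|V_P| = √(V_Px² + V_Py²) = 17.054 m/s.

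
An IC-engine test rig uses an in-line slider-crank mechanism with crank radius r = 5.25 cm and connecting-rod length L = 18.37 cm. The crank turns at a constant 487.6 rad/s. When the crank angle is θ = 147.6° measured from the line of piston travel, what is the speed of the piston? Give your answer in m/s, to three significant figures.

10.4

ω = 487.6 rad/s
For an in-line slider-crank, x = r cosθ + √(L² − r² sin²θ), so v = −rω sinθ·[1 + r cosθ/√(L² − r² sin²θ)].
With r = 0.0525 m, L = 0.1837 m, θ = 147.6°: √(L² − r² sin²θ) = 0.18153 m.
v = −0.0525·487.6·0.53583·[1 + 0.0525·-0.84433/0.18153] = -10.367 m/s.
|v| = 10.367 m/s.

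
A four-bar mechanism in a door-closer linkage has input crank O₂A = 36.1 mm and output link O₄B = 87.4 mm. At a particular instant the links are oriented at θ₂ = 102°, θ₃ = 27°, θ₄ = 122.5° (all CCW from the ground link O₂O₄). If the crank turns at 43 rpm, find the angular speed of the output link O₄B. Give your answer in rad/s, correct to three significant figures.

1.80

ω₂ = 4.503 rad/s (from 43 rpm).
Differentiating the loop-closure r₂e^{iθ₂}+r₃e^{iθ₃}=r₁+r₄e^{iθ₄} gives r₂ω₂e^{iθ₂}+r₃ω₃e^{iθ₃}=r₄ω₄e^{iθ₄}.
Eliminating the other unknown: ω₄ = r₂ω₂ sin(θ₂−θ₃) / [r₄ sin(θ₄−θ₃)].
Numerator sine = +0.96593; denominator sine = +0.99540.
Result = 0.0361·4.503·(+0.96593) / (0.0874·(+0.99540)) = +1.8048 rad/s; magnitude 1.8048 rad/s.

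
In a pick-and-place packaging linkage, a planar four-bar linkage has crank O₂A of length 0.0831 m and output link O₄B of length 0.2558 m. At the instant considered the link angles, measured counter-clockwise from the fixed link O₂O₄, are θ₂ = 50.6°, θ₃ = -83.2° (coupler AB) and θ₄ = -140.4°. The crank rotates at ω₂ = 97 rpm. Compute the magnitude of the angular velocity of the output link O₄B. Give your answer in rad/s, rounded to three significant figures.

2.83

ω₂ = 10.16 rad/s (from 97 rpm).
Differentiating the loop-closure r₂e^{iθ₂}+r₃e^{iθ₃}=r₁+r₄e^{iθ₄} gives r₂ω₂e^{iθ₂}+r₃ω₃e^{iθ₃}=r₄ω₄e^{iθ₄}.
Eliminating the other unknown: ω₄ = r₂ω₂ sin(θ₂−θ₃) / [r₄ sin(θ₄−θ₃)].
Numerator sine = +0.72176; denominator sine = -0.84057.
Result = 0.0831·10.16·(+0.72176) / (0.2558·(-0.84057)) = -2.8335 rad/s; magnitude 2.8335 rad/s.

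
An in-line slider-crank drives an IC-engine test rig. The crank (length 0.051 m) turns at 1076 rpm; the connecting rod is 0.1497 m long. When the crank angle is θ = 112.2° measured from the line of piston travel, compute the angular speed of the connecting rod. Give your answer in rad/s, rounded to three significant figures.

15.3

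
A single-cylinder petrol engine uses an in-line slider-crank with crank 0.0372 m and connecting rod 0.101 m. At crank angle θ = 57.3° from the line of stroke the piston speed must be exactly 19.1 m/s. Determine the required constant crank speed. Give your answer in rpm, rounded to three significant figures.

4820

For an in-line slider-crank, |v_piston| = rω|sinθ|·[1 + r cosθ/√(L² − r² sin²θ)].
With r = 0.0372 m, L = 0.101 m, θ = 57.3°: the bracketed kinematic factor |dx/dθ| = 0.037856 m.
ω = v/|dx/dθ| = 19.1/0.037856 = 504.55 rad/s.
N = 60ω/(2π) = 4818.1 rpm.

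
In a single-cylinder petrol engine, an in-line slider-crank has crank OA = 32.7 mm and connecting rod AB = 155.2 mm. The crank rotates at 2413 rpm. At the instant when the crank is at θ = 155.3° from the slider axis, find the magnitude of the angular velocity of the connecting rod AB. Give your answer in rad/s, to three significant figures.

48.6

ω = 252.7 rad/s (converted from 2413 rpm).
The rod makes angle φ with the slider axis where L sinφ = r sinθ; differentiating, L cosφ·φ̇ = r ω cosθ.
L cosφ = √(L² − r² sin²θ) = 0.1546 m.
|ω_rod| = r ω |cosθ| / √(L² − r² sin²θ) = 0.0327·252.7·0.90851/0.1546 = 48.558 rad/s.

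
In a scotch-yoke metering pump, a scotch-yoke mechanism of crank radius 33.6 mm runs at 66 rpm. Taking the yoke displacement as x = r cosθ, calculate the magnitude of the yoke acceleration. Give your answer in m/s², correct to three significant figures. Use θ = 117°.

0.729

ω = 6.912 rad/s (from 66 rpm).
x = r cosθ ⇒ ẍ = −rω² cosθ (ω constant).
|a| = rω²|cosθ| = 0.0336·(6.912)²·|cos 117°| = 0.72867 m/s².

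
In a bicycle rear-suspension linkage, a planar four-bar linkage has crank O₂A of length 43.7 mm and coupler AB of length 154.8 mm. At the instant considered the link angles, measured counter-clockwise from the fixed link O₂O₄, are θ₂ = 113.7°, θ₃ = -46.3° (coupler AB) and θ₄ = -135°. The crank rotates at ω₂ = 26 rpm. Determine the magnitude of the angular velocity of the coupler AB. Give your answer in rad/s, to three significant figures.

0.716

ω₂ = 2.723 rad/s (from 26 rpm).
Differentiating the loop-closure r₂e^{iθ₂}+r₃e^{iθ₃}=r₁+r₄e^{iθ₄} gives r₂ω₂e^{iθ₂}+r₃ω₃e^{iθ₃}=r₄ω₄e^{iθ₄}.
Eliminating the other unknown: ω₃ = r₂ω₂ sin(θ₄−θ₂) / [r₃ sin(θ₃−θ₄)].
Numerator sine = +0.93169; denominator sine = +0.99974.
Result = 0.0437·2.723·(+0.93169) / (0.1548·(+0.99974)) = +0.7163 rad/s; magnitude 0.7163 rad/s.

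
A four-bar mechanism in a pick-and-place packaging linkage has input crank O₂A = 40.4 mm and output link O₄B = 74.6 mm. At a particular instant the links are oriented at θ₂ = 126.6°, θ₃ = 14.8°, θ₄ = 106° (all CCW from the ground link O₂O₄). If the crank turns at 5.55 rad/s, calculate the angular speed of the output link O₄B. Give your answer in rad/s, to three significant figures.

2.79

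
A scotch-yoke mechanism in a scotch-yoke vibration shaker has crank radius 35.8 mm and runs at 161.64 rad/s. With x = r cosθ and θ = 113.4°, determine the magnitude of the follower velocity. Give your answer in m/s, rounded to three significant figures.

ω = 161.6 rad/s
x = r cosθ ⇒ ẋ = −rω sinθ.
|v| = rω|sinθ| = 0.0358·161.6·|sin 113.4°| = 5.3108 m/s.

5.31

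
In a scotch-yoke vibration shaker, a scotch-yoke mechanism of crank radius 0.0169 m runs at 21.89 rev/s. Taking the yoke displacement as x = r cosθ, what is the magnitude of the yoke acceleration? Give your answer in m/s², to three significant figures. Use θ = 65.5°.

ω = 137.5 rad/s (from 21.89 rev/s).
x = r cosθ ⇒ ẍ = −rω² cosθ (ω constant).
|a| = rω²|cosθ| = 0.0169·(137.5)²·|cos 65.5°| = 132.58 m/s².

133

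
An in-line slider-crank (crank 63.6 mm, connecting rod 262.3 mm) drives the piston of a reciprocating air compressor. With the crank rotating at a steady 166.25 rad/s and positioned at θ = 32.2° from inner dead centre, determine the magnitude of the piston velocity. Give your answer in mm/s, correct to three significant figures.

6800

ω = 166.2 rad/s
For an in-line slider-crank, x = r cosθ + √(L² − r² sin²θ), so v = −rω sinθ·[1 + r cosθ/√(L² − r² sin²θ)].
With r = 0.0636 m, L = 0.2623 m, θ = 32.2°: √(L² − r² sin²θ) = 0.2601 m.
v = −0.0636·166.2·0.53288·[1 + 0.0636·0.84619/0.2601] = -6.8002 m/s.
|v| = 6.8002 m/s = 6800.2 mm/s.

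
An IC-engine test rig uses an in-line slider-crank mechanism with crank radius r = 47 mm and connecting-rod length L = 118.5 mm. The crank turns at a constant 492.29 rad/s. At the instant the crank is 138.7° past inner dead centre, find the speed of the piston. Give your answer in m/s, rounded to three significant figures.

10.6

ω = 492.3 rad/s
For an in-line slider-crank, x = r cosθ + √(L² − r² sin²θ), so v = −rω sinθ·[1 + r cosθ/√(L² − r² sin²θ)].
With r = 0.047 m, L = 0.1185 m, θ = 138.7°: √(L² − r² sin²θ) = 0.11437 m.
v = −0.047·492.3·0.66000·[1 + 0.047·-0.75126/0.11437] = -10.556 m/s.
|v| = 10.556 m/s.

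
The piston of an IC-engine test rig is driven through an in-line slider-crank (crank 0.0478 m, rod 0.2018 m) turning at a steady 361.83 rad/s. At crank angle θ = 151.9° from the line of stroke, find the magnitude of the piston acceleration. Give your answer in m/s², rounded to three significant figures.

4680

ω = 361.8 rad/s
x(θ) = r cosθ + √(L² − r² sin²θ); with ω constant, a = ω²·d²x/dθ².
d²x/dθ² = −r cosθ − r²(cos2θ)/√u − r⁴ sin²2θ/(4u^{3/2}),  u = L² − r² sin²θ = 0.0402163 m².
Substituting r = 0.0478 m, L = 0.2018 m, θ = 151.9°: d²x/dθ² = +0.035716 m.
a = ω²·d²x/dθ² = (361.8)²·(+0.035716) = +4675.9 m/s²;  |a| = 4675.9 m/s².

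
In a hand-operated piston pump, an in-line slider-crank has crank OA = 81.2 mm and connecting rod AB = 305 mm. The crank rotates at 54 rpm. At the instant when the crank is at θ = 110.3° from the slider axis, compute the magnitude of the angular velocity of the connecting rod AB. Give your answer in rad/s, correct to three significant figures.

ω = 5.655 rad/s (converted from 54 rpm).
The rod makes angle φ with the slider axis where L sinφ = r sinθ; differentiating, L cosφ·φ̇ = r ω cosθ.
L cosφ = √(L² − r² sin²θ) = 0.29534 m.
|ω_rod| = r ω |cosθ| / √(L² − r² sin²θ) = 0.0812·5.655·0.34694/0.29534 = 0.53939 rad/s.

0.539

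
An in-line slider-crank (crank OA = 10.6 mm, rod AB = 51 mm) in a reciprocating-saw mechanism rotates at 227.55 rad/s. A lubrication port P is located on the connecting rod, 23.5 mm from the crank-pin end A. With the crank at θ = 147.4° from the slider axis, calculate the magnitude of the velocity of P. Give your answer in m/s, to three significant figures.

1.62

ω = 227.6 rad/s.  Crank-pin speed |V_A| = rω = 2.412 m/s, perpendicular to OA.
Rod angle: sinφ = −(r/L) sinθ ⇒ φ = -6.429°; ω_rod = −rω cosθ/√(L²−r²sin²θ) = +40.096 rad/s.
V_P = V_A + ω_rod × AP, with AP = 0.0235 m along the rod.
Components: V_Px = −rω sinθ − a·ω_rod·sinφ = -1.194 m/s;  V_Py = rω cosθ + a·ω_rod·cosφ = -1.0957 m/s.
|V_P| = √(V_Px² + V_Py²) = 1.6206 m/s.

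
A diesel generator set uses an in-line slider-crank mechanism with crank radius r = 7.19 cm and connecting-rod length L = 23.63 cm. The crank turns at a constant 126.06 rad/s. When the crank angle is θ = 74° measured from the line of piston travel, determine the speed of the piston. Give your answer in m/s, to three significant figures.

9.48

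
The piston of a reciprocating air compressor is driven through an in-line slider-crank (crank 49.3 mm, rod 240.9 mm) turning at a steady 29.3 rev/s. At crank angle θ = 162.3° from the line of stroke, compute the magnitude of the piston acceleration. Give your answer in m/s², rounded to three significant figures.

1310

ω = 2π·29.3 = 184.1 rad/s
x(θ) = r cosθ + √(L² − r² sin²θ); with ω constant, a = ω²·d²x/dθ².
d²x/dθ² = −r cosθ − r²(cos2θ)/√u − r⁴ sin²2θ/(4u^{3/2}),  u = L² − r² sin²θ = 0.0578081 m².
Substituting r = 0.0493 m, L = 0.2409 m, θ = 162.3°: d²x/dθ² = +0.038691 m.
a = ω²·d²x/dθ² = (184.1)²·(+0.038691) = +1311.3 m/s²;  |a| = 1311.3 m/s².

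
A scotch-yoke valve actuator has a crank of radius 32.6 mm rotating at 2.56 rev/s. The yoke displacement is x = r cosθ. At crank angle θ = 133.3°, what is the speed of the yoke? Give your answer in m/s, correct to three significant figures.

0.382

ω = 16.08 rad/s (from 2.56 rev/s).
x = r cosθ ⇒ ẋ = −rω sinθ.
|v| = rω|sinθ| = 0.0326·16.08·|sin 133.3°| = 0.38162 m/s.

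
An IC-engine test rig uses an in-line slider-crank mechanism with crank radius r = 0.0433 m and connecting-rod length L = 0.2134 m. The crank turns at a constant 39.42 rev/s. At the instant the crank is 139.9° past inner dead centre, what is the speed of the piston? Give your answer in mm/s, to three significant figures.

5830

ω = 2π·39.4 = 247.7 rad/s
For an in-line slider-crank, x = r cosθ + √(L² − r² sin²θ), so v = −rω sinθ·[1 + r cosθ/√(L² − r² sin²θ)].
With r = 0.0433 m, L = 0.2134 m, θ = 139.9°: √(L² − r² sin²θ) = 0.21157 m.
v = −0.0433·247.7·0.64412·[1 + 0.0433·-0.76492/0.21157] = -5.8266 m/s.
|v| = 5.8266 m/s = 5826.6 mm/s.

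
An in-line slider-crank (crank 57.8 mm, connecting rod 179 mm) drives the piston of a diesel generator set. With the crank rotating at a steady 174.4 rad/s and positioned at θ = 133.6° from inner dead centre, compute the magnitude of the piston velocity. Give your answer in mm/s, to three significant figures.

5630

ω = 174.4 rad/s
For an in-line slider-crank, x = r cosθ + √(L² − r² sin²θ), so v = −rω sinθ·[1 + r cosθ/√(L² − r² sin²θ)].
With r = 0.0578 m, L = 0.179 m, θ = 133.6°: √(L² − r² sin²θ) = 0.17404 m.
v = −0.0578·174.4·0.72417·[1 + 0.0578·-0.68962/0.17404] = -5.628 m/s.
|v| = 5.628 m/s = 5628 mm/s.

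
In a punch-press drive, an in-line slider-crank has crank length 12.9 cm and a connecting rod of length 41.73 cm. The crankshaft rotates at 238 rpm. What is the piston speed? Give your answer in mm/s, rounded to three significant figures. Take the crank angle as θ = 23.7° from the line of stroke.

ω = 2π·238/60 = 24.92 rad/s
For an in-line slider-crank, x = r cosθ + √(L² − r² sin²θ), so v = −rω sinθ·[1 + r cosθ/√(L² − r² sin²θ)].
With r = 0.129 m, L = 0.4173 m, θ = 23.7°: √(L² − r² sin²θ) = 0.41407 m.
v = −0.129·24.92·0.40195·[1 + 0.129·0.91566/0.41407] = -1.661 m/s.
|v| = 1.661 m/s = 1661 mm/s.

1660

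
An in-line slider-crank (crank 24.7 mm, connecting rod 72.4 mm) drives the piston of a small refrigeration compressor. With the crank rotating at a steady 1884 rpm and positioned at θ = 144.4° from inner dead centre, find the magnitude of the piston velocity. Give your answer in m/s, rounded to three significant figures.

2.03

ω = 2π·1884/60 = 197.3 rad/s
For an in-line slider-crank, x = r cosθ + √(L² − r² sin²θ), so v = −rω sinθ·[1 + r cosθ/√(L² − r² sin²θ)].
With r = 0.0247 m, L = 0.0724 m, θ = 144.4°: √(L² − r² sin²θ) = 0.070958 m.
v = −0.0247·197.3·0.58212·[1 + 0.0247·-0.81310/0.070958] = -2.0339 m/s.
|v| = 2.0339 m/s.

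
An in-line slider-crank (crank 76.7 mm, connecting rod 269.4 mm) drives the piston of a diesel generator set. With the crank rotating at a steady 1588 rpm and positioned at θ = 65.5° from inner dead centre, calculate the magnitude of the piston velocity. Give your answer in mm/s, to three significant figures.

13000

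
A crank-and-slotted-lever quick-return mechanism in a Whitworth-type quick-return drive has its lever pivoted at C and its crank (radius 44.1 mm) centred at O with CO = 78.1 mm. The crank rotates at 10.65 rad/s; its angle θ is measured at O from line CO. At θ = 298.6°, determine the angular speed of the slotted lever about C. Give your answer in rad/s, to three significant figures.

ω = 10.65 rad/s
Crank pin A relative to C: A = (d + r cosθ, r sinθ); lever angle φ = atan2(r sinθ, d + r cosθ).
Differentiating tanφ: φ̇ = rω(d cosθ + r)/(d² + r² + 2dr cosθ).
d² + r² + 2dr cosθ = |CA|² = 0.0113419 m²;  d cosθ + r = +0.081486 m.
|ω_lever| = |0.0441·10.65·+0.081486| / 0.0113419 = 3.3743 rad/s.

3.37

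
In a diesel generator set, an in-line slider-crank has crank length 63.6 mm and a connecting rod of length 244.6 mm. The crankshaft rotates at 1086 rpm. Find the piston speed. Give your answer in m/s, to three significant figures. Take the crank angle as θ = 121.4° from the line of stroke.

5.32

ω = 2π·1086/60 = 113.7 rad/s
For an in-line slider-crank, x = r cosθ + √(L² − r² sin²θ), so v = −rω sinθ·[1 + r cosθ/√(L² − r² sin²θ)].
With r = 0.0636 m, L = 0.2446 m, θ = 121.4°: √(L² − r² sin²θ) = 0.2385 m.
v = −0.0636·113.7·0.85355·[1 + 0.0636·-0.52101/0.2385] = -5.3159 m/s.
|v| = 5.3159 m/s.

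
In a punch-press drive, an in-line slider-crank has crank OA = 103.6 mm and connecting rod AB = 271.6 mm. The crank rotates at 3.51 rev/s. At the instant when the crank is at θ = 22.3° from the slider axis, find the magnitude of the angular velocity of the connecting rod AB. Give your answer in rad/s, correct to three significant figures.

7.87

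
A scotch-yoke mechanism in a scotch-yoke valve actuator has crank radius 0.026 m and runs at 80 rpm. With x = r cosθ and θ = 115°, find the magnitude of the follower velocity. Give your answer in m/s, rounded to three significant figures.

0.197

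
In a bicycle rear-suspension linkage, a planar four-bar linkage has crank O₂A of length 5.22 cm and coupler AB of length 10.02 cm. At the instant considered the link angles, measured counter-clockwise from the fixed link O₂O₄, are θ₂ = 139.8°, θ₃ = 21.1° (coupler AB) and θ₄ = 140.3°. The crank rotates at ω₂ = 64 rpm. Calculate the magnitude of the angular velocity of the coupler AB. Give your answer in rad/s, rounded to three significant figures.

0.0349

ω₂ = 6.702 rad/s (from 64 rpm).
Differentiating the loop-closure r₂e^{iθ₂}+r₃e^{iθ₃}=r₁+r₄e^{iθ₄} gives r₂ω₂e^{iθ₂}+r₃ω₃e^{iθ₃}=r₄ω₄e^{iθ₄}.
Eliminating the other unknown: ω₃ = r₂ω₂ sin(θ₄−θ₂) / [r₃ sin(θ₃−θ₄)].
Numerator sine = +0.00873; denominator sine = -0.87292.
Result = 0.0522·6.702·(+0.00873) / (0.1002·(-0.87292)) = -0.034904 rad/s; magnitude 0.034904 rad/s.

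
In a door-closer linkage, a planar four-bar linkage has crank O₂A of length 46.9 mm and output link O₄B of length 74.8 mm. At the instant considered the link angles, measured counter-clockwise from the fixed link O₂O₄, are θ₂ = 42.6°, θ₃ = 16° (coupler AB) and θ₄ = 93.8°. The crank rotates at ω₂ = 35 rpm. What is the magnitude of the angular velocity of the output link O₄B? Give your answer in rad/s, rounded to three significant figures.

ω₂ = 3.665 rad/s (from 35 rpm).
Differentiating the loop-closure r₂e^{iθ₂}+r₃e^{iθ₃}=r₁+r₄e^{iθ₄} gives r₂ω₂e^{iθ₂}+r₃ω₃e^{iθ₃}=r₄ω₄e^{iθ₄}.
Eliminating the other unknown: ω₄ = r₂ω₂ sin(θ₂−θ₃) / [r₄ sin(θ₄−θ₃)].
Numerator sine = +0.44776; denominator sine = +0.97742.
Result = 0.0469·3.665·(+0.44776) / (0.0748·(+0.97742)) = +1.0528 rad/s; magnitude 1.0528 rad/s.

1.05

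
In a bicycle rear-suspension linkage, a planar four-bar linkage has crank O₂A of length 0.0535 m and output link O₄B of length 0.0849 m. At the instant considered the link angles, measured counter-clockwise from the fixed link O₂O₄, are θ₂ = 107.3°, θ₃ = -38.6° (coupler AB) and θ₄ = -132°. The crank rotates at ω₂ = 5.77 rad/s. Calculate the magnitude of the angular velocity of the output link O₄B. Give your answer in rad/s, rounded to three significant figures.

2.04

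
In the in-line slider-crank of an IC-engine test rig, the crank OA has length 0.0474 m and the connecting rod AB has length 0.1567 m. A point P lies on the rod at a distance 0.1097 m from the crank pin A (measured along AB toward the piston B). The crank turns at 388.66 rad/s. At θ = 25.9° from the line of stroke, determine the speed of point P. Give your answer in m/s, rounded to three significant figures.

10.8

ω = 388.7 rad/s.  Crank-pin speed |V_A| = rω = 18.422 m/s, perpendicular to OA.
Rod angle: sinφ = −(r/L) sinθ ⇒ φ = -7.593°; ω_rod = −rω cosθ/√(L²−r²sin²θ) = -106.69 rad/s.
V_P = V_A + ω_rod × AP, with AP = 0.1097 m along the rod.
Components: V_Px = −rω sinθ − a·ω_rod·sinφ = -9.5934 m/s;  V_Py = rω cosθ + a·ω_rod·cosφ = +4.9706 m/s.
|V_P| = √(V_Px² + V_Py²) = 10.805 m/s.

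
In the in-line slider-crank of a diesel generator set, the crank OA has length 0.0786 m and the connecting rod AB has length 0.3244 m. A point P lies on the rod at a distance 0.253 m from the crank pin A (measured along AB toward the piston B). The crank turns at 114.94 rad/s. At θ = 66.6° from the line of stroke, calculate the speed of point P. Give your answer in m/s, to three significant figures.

ω = 114.9 rad/s.  Crank-pin speed |V_A| = rω = 9.0343 m/s, perpendicular to OA.
Rod angle: sinφ = −(r/L) sinθ ⇒ φ = -12.848°; ω_rod = −rω cosθ/√(L²−r²sin²θ) = -11.344 rad/s.
V_P = V_A + ω_rod × AP, with AP = 0.253 m along the rod.
Components: V_Px = −rω sinθ − a·ω_rod·sinφ = -8.9295 m/s;  V_Py = rω cosθ + a·ω_rod·cosφ = +0.7897 m/s.
|V_P| = √(V_Px² + V_Py²) = 8.9643 m/s.

8.96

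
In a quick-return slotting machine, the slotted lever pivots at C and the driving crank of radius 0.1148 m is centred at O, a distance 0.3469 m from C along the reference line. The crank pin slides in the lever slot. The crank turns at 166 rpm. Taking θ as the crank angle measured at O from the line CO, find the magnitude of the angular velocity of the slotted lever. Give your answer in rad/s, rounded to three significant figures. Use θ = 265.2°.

1.35

ω = 17.38 rad/s (from 166 rpm).
Crank pin A relative to C: A = (d + r cosθ, r sinθ); lever angle φ = atan2(r sinθ, d + r cosθ).
Differentiating tanφ: φ̇ = rω(d cosθ + r)/(d² + r² + 2dr cosθ).
d² + r² + 2dr cosθ = |CA|² = 0.126854 m²;  d cosθ + r = +0.085772 m.
|ω_lever| = |0.1148·17.38·+0.085772| / 0.126854 = 1.3493 rad/s.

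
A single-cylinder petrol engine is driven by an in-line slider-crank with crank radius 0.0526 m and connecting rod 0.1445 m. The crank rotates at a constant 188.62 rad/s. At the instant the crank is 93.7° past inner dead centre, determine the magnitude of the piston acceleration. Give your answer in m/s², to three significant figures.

ω = 188.6 rad/s
x(θ) = r cosθ + √(L² − r² sin²θ); with ω constant, a = ω²·d²x/dθ².
d²x/dθ² = −r cosθ − r²(cos2θ)/√u − r⁴ sin²2θ/(4u^{3/2}),  u = L² − r² sin²θ = 0.018125 m².
Substituting r = 0.0526 m, L = 0.1445 m, θ = 93.7°: d²x/dθ² = +0.023761 m.
a = ω²·d²x/dθ² = (188.6)²·(+0.023761) = +845.36 m/s²;  |a| = 845.36 m/s².

845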